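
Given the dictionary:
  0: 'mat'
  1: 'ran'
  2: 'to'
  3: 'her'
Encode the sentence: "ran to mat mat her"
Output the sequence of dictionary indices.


Look up each word in the dictionary:
  'ran' -> 1
  'to' -> 2
  'mat' -> 0
  'mat' -> 0
  'her' -> 3

Encoded: [1, 2, 0, 0, 3]


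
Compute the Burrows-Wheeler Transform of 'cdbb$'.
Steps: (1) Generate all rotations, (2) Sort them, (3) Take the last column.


Rotations (sorted):
  0: $cdbb -> last char: b
  1: b$cdb -> last char: b
  2: bb$cd -> last char: d
  3: cdbb$ -> last char: $
  4: dbb$c -> last char: c


BWT = bbd$c


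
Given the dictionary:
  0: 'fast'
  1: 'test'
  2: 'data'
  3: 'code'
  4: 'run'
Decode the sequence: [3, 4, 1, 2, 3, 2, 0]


Look up each index in the dictionary:
  3 -> 'code'
  4 -> 'run'
  1 -> 'test'
  2 -> 'data'
  3 -> 'code'
  2 -> 'data'
  0 -> 'fast'

Decoded: "code run test data code data fast"


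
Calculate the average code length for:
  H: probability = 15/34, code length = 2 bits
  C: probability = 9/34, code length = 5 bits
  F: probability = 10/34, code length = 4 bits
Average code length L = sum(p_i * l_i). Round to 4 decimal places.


Weighted contributions p_i * l_i:
  H: (15/34) * 2 = 30/34
  C: (9/34) * 5 = 45/34
  F: (10/34) * 4 = 40/34
Sum = (30 + 45 + 40)/34 = 115/34

L = 115/34 = 3.3824 bits/symbol


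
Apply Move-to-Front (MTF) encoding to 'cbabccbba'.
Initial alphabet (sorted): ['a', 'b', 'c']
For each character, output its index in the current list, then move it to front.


MTF encoding:
'c': index 2 in ['a', 'b', 'c'] -> ['c', 'a', 'b']
'b': index 2 in ['c', 'a', 'b'] -> ['b', 'c', 'a']
'a': index 2 in ['b', 'c', 'a'] -> ['a', 'b', 'c']
'b': index 1 in ['a', 'b', 'c'] -> ['b', 'a', 'c']
'c': index 2 in ['b', 'a', 'c'] -> ['c', 'b', 'a']
'c': index 0 in ['c', 'b', 'a'] -> ['c', 'b', 'a']
'b': index 1 in ['c', 'b', 'a'] -> ['b', 'c', 'a']
'b': index 0 in ['b', 'c', 'a'] -> ['b', 'c', 'a']
'a': index 2 in ['b', 'c', 'a'] -> ['a', 'b', 'c']


Output: [2, 2, 2, 1, 2, 0, 1, 0, 2]


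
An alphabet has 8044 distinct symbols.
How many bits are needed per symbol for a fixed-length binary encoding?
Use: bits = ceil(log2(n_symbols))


log2(8044) = 12.9737
Bracket: 2^12 = 4096 < 8044 <= 2^13 = 8192
So ceil(log2(8044)) = 13

bits = ceil(log2(8044)) = ceil(12.9737) = 13 bits


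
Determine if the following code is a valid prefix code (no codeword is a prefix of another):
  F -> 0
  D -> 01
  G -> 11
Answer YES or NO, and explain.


Checking each pair (does one codeword prefix another?):
  F='0' vs D='01': prefix -- VIOLATION

NO -- this is NOT a valid prefix code. F (0) is a prefix of D (01).


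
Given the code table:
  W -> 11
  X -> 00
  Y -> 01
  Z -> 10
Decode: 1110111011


Decoding:
11 -> W
10 -> Z
11 -> W
10 -> Z
11 -> W


Result: WZWZW


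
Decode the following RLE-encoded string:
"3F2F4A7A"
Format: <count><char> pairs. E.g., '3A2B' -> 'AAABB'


Expanding each <count><char> pair:
  3F -> 'FFF'
  2F -> 'FF'
  4A -> 'AAAA'
  7A -> 'AAAAAAA'

Decoded = FFFFFAAAAAAAAAAA


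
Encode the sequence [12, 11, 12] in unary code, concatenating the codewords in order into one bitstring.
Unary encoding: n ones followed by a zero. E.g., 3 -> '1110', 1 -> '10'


Encode each number as n ones followed by a terminating 0:
  12 -> 1111111111110 (13 bits)
  11 -> 111111111110 (12 bits)
  12 -> 1111111111110 (13 bits)
Total length = 13 + 12 + 13 = 38 bits.

Unary([12, 11, 12]) = 11111111111101111111111101111111111110 (38 bits)


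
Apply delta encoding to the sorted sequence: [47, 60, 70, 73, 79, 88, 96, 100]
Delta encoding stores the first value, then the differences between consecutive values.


First value: 47
Deltas:
  60 - 47 = 13
  70 - 60 = 10
  73 - 70 = 3
  79 - 73 = 6
  88 - 79 = 9
  96 - 88 = 8
  100 - 96 = 4


Delta encoded: [47, 13, 10, 3, 6, 9, 8, 4]


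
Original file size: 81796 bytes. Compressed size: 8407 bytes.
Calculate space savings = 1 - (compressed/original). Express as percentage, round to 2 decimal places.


ratio = compressed/original = 8407/81796 = 0.10278
savings = 1 - ratio = 1 - 0.10278 = 0.89722
as a percentage: 0.89722 * 100 = 89.72%

Space savings = 1 - 8407/81796 = 89.72%


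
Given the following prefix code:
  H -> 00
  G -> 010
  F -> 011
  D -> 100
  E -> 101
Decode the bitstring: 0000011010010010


Decoding step by step:
Bits 00 -> H
Bits 00 -> H
Bits 011 -> F
Bits 010 -> G
Bits 010 -> G
Bits 010 -> G


Decoded message: HHFGGG


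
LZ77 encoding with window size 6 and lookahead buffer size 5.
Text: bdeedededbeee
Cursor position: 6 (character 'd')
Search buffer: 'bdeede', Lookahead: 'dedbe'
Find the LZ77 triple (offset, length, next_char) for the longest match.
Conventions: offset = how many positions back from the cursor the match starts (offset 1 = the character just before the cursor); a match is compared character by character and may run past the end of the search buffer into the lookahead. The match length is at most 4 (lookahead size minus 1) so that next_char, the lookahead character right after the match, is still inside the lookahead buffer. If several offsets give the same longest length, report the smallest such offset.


Try each offset into the search buffer:
  offset=1 (pos 5, char 'e'): match length 0
  offset=2 (pos 4, char 'd'): match length 3
  offset=3 (pos 3, char 'e'): match length 0
  offset=4 (pos 2, char 'e'): match length 0
  offset=5 (pos 1, char 'd'): match length 2
  offset=6 (pos 0, char 'b'): match length 0
Longest match has length 3 at offset 2.
next_char = character at position 6 + 3 = 9 -> 'b'

Best match: offset=2, length=3 (matching 'ded' starting at position 4)
LZ77 triple: (2, 3, 'b')


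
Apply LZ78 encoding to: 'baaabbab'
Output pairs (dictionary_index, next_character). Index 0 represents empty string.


LZ78 encoding steps:
Dictionary: {0: ''}
Step 1: w='' (idx 0), next='b' -> output (0, 'b'), add 'b' as idx 1
Step 2: w='' (idx 0), next='a' -> output (0, 'a'), add 'a' as idx 2
Step 3: w='a' (idx 2), next='a' -> output (2, 'a'), add 'aa' as idx 3
Step 4: w='b' (idx 1), next='b' -> output (1, 'b'), add 'bb' as idx 4
Step 5: w='a' (idx 2), next='b' -> output (2, 'b'), add 'ab' as idx 5


Encoded: [(0, 'b'), (0, 'a'), (2, 'a'), (1, 'b'), (2, 'b')]


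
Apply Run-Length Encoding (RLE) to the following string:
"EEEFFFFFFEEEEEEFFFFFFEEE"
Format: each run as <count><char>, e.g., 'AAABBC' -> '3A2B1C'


Scanning runs left to right:
  i=0: run of 'E' x 3 -> '3E'
  i=3: run of 'F' x 6 -> '6F'
  i=9: run of 'E' x 6 -> '6E'
  i=15: run of 'F' x 6 -> '6F'
  i=21: run of 'E' x 3 -> '3E'

RLE = 3E6F6E6F3E


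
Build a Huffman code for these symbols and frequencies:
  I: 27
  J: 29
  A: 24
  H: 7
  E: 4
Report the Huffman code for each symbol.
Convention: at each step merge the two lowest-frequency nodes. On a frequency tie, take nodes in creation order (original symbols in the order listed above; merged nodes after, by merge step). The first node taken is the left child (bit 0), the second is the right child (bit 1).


Huffman tree construction:
Step 1: Merge E(4) + H(7) = 11
Step 2: Merge (E+H)(11) + A(24) = 35
Step 3: Merge I(27) + J(29) = 56
Step 4: Merge ((E+H)+A)(35) + (I+J)(56) = 91
Read each symbol's code off the tree from the root (left child = 0, right child = 1).

Codes:
  I: 10 (length 2)
  J: 11 (length 2)
  A: 01 (length 2)
  H: 001 (length 3)
  E: 000 (length 3)
Average code length: 193/91 = 2.1209 bits/symbol


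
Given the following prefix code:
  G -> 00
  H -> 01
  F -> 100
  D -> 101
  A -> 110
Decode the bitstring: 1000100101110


Decoding step by step:
Bits 100 -> F
Bits 01 -> H
Bits 00 -> G
Bits 101 -> D
Bits 110 -> A


Decoded message: FHGDA


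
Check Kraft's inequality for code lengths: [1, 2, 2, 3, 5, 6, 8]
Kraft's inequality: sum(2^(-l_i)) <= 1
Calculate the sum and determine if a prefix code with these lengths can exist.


Sum = 2^(-1) + 2^(-2) + 2^(-2) + 2^(-3) + 2^(-5) + 2^(-6) + 2^(-8)
    = 0.5 + 0.25 + 0.25 + 0.125 + 0.03125 + 0.015625 + 0.00390625
    = 301/256 = 1.17578125
Since 1.17578125 > 1, Kraft's inequality is NOT satisfied.
A prefix code with these lengths CANNOT exist.

Kraft sum = 1.17578125. Not satisfied.


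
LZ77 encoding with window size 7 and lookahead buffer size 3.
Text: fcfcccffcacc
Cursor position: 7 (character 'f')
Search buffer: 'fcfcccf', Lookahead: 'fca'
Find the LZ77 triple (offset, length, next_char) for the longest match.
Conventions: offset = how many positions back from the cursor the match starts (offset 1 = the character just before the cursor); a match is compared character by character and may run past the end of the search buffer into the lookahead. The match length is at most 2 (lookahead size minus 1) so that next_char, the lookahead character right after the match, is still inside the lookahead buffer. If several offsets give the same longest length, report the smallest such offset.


Try each offset into the search buffer:
  offset=1 (pos 6, char 'f'): match length 1
  offset=2 (pos 5, char 'c'): match length 0
  offset=3 (pos 4, char 'c'): match length 0
  offset=4 (pos 3, char 'c'): match length 0
  offset=5 (pos 2, char 'f'): match length 2
  offset=6 (pos 1, char 'c'): match length 0
  offset=7 (pos 0, char 'f'): match length 2
Longest match has length 2, found at offsets 5, 7; take the smallest, offset 5.
next_char = character at position 7 + 2 = 9 -> 'a'

Best match: offset=5, length=2 (matching 'fc' starting at position 2)
LZ77 triple: (5, 2, 'a')


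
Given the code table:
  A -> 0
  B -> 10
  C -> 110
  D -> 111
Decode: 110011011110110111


Decoding:
110 -> C
0 -> A
110 -> C
111 -> D
10 -> B
110 -> C
111 -> D


Result: CACDBCD


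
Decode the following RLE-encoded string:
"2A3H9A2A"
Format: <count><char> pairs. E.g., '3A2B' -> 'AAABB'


Expanding each <count><char> pair:
  2A -> 'AA'
  3H -> 'HHH'
  9A -> 'AAAAAAAAA'
  2A -> 'AA'

Decoded = AAHHHAAAAAAAAAAA


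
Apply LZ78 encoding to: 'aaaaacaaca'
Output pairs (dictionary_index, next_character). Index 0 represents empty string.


LZ78 encoding steps:
Dictionary: {0: ''}
Step 1: w='' (idx 0), next='a' -> output (0, 'a'), add 'a' as idx 1
Step 2: w='a' (idx 1), next='a' -> output (1, 'a'), add 'aa' as idx 2
Step 3: w='aa' (idx 2), next='c' -> output (2, 'c'), add 'aac' as idx 3
Step 4: w='aac' (idx 3), next='a' -> output (3, 'a'), add 'aaca' as idx 4


Encoded: [(0, 'a'), (1, 'a'), (2, 'c'), (3, 'a')]


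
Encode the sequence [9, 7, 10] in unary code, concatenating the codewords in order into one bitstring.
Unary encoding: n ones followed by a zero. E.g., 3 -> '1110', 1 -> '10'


Encode each number as n ones followed by a terminating 0:
  9 -> 1111111110 (10 bits)
  7 -> 11111110 (8 bits)
  10 -> 11111111110 (11 bits)
Total length = 10 + 8 + 11 = 29 bits.

Unary([9, 7, 10]) = 11111111101111111011111111110 (29 bits)


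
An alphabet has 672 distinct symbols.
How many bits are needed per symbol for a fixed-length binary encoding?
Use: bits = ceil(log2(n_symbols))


log2(672) = 9.3923
Bracket: 2^9 = 512 < 672 <= 2^10 = 1024
So ceil(log2(672)) = 10

bits = ceil(log2(672)) = ceil(9.3923) = 10 bits


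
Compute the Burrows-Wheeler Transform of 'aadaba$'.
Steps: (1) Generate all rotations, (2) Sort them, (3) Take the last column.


Rotations (sorted):
  0: $aadaba -> last char: a
  1: a$aadab -> last char: b
  2: aadaba$ -> last char: $
  3: aba$aad -> last char: d
  4: adaba$a -> last char: a
  5: ba$aada -> last char: a
  6: daba$aa -> last char: a


BWT = ab$daaa


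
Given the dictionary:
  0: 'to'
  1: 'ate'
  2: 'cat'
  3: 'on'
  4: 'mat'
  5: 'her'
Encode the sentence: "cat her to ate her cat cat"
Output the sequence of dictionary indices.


Look up each word in the dictionary:
  'cat' -> 2
  'her' -> 5
  'to' -> 0
  'ate' -> 1
  'her' -> 5
  'cat' -> 2
  'cat' -> 2

Encoded: [2, 5, 0, 1, 5, 2, 2]


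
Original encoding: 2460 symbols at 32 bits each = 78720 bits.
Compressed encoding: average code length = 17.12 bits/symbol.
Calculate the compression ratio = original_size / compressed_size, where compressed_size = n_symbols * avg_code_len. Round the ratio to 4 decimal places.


original_size = n_symbols * orig_bits = 2460 * 32 = 78720 bits
compressed_size = n_symbols * avg_code_len = 2460 * 17.12 = 42115.2 bits
ratio = original_size / compressed_size = 78720 / 42115.2 = 1.8692

Compression ratio = 1.8692


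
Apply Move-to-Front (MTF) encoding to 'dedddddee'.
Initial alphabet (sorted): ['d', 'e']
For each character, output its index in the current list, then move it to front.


MTF encoding:
'd': index 0 in ['d', 'e'] -> ['d', 'e']
'e': index 1 in ['d', 'e'] -> ['e', 'd']
'd': index 1 in ['e', 'd'] -> ['d', 'e']
'd': index 0 in ['d', 'e'] -> ['d', 'e']
'd': index 0 in ['d', 'e'] -> ['d', 'e']
'd': index 0 in ['d', 'e'] -> ['d', 'e']
'd': index 0 in ['d', 'e'] -> ['d', 'e']
'e': index 1 in ['d', 'e'] -> ['e', 'd']
'e': index 0 in ['e', 'd'] -> ['e', 'd']


Output: [0, 1, 1, 0, 0, 0, 0, 1, 0]


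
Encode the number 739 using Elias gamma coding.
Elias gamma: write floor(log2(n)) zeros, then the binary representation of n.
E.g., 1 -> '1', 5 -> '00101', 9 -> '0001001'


num_bits = floor(log2(739)) + 1 = 10
leading_zeros = num_bits - 1 = 9
binary(739) = 1011100011

Elias gamma(739) = '000000000' + '1011100011' = 0000000001011100011 (19 bits)


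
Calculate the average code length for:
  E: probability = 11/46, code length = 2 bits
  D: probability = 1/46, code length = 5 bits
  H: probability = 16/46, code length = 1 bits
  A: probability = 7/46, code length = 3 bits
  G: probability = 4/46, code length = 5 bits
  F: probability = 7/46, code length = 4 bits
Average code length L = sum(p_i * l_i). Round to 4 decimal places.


Weighted contributions p_i * l_i:
  E: (11/46) * 2 = 22/46
  D: (1/46) * 5 = 5/46
  H: (16/46) * 1 = 16/46
  A: (7/46) * 3 = 21/46
  G: (4/46) * 5 = 20/46
  F: (7/46) * 4 = 28/46
Sum = (22 + 5 + 16 + 21 + 20 + 28)/46 = 112/46

L = 112/46 = 2.4348 bits/symbol


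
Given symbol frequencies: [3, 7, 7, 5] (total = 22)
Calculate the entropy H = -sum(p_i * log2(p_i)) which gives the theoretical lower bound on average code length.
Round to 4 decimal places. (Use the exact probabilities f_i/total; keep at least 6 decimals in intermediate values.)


Per-symbol terms -p_i * log2(p_i) with p_i = f_i/22:
  p = 3/22 = 0.136364: log2(p) = -2.874469, -p*log2(p) = 0.391973
  p = 7/22 = 0.318182: log2(p) = -1.652077, -p*log2(p) = 0.525661
  p = 7/22 = 0.318182: log2(p) = -1.652077, -p*log2(p) = 0.525661
  p = 5/22 = 0.227273: log2(p) = -2.137504, -p*log2(p) = 0.485796
H = 0.391973 + 0.525661 + 0.525661 + 0.485796 = 1.929091

H = 1.9291 bits/symbol


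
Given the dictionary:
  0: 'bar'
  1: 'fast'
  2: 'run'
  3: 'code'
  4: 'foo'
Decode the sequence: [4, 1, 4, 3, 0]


Look up each index in the dictionary:
  4 -> 'foo'
  1 -> 'fast'
  4 -> 'foo'
  3 -> 'code'
  0 -> 'bar'

Decoded: "foo fast foo code bar"


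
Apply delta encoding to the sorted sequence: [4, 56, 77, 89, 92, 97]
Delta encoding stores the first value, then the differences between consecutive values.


First value: 4
Deltas:
  56 - 4 = 52
  77 - 56 = 21
  89 - 77 = 12
  92 - 89 = 3
  97 - 92 = 5


Delta encoded: [4, 52, 21, 12, 3, 5]


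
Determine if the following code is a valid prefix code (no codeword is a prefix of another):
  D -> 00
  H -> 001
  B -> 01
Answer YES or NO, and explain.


Checking each pair (does one codeword prefix another?):
  D='00' vs H='001': prefix -- VIOLATION

NO -- this is NOT a valid prefix code. D (00) is a prefix of H (001).


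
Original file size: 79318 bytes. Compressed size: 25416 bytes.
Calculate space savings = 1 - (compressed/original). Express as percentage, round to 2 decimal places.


ratio = compressed/original = 25416/79318 = 0.320432
savings = 1 - ratio = 1 - 0.320432 = 0.679568
as a percentage: 0.679568 * 100 = 67.96%

Space savings = 1 - 25416/79318 = 67.96%


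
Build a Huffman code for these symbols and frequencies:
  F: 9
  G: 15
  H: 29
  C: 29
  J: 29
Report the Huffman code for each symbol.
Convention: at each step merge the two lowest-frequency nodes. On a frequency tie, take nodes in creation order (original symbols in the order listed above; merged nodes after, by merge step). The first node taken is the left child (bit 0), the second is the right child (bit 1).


Huffman tree construction:
Step 1: Merge F(9) + G(15) = 24
Step 2: Merge (F+G)(24) + H(29) = 53
Step 3: Merge C(29) + J(29) = 58
Step 4: Merge ((F+G)+H)(53) + (C+J)(58) = 111
Read each symbol's code off the tree from the root (left child = 0, right child = 1).

Codes:
  F: 000 (length 3)
  G: 001 (length 3)
  H: 01 (length 2)
  C: 10 (length 2)
  J: 11 (length 2)
Average code length: 246/111 = 2.2162 bits/symbol


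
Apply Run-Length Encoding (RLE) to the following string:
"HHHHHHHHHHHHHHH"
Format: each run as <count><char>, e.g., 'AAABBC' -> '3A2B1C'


Scanning runs left to right:
  i=0: run of 'H' x 15 -> '15H'

RLE = 15H


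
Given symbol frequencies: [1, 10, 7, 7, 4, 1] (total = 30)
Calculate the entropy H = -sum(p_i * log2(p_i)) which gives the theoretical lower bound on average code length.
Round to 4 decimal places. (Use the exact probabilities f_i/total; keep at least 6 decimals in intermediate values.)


Per-symbol terms -p_i * log2(p_i) with p_i = f_i/30:
  p = 1/30 = 0.033333: log2(p) = -4.906891, -p*log2(p) = 0.163563
  p = 10/30 = 0.333333: log2(p) = -1.584963, -p*log2(p) = 0.528321
  p = 7/30 = 0.233333: log2(p) = -2.099536, -p*log2(p) = 0.489892
  p = 7/30 = 0.233333: log2(p) = -2.099536, -p*log2(p) = 0.489892
  p = 4/30 = 0.133333: log2(p) = -2.906891, -p*log2(p) = 0.387585
  p = 1/30 = 0.033333: log2(p) = -4.906891, -p*log2(p) = 0.163563
H = 0.163563 + 0.528321 + 0.489892 + 0.489892 + 0.387585 + 0.163563 = 2.222816

H = 2.2228 bits/symbol


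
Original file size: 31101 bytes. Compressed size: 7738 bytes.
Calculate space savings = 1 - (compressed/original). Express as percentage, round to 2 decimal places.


ratio = compressed/original = 7738/31101 = 0.248802
savings = 1 - ratio = 1 - 0.248802 = 0.751198
as a percentage: 0.751198 * 100 = 75.12%

Space savings = 1 - 7738/31101 = 75.12%


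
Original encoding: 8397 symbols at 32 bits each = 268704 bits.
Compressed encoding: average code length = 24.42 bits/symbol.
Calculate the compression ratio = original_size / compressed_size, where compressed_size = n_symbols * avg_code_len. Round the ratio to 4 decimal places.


original_size = n_symbols * orig_bits = 8397 * 32 = 268704 bits
compressed_size = n_symbols * avg_code_len = 8397 * 24.42 = 205054.74 bits
ratio = original_size / compressed_size = 268704 / 205054.74 = 1.3104

Compression ratio = 1.3104


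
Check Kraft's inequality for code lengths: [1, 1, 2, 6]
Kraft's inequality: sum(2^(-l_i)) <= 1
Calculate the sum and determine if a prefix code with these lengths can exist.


Sum = 2^(-1) + 2^(-1) + 2^(-2) + 2^(-6)
    = 0.5 + 0.5 + 0.25 + 0.015625
    = 81/64 = 1.265625
Since 1.265625 > 1, Kraft's inequality is NOT satisfied.
A prefix code with these lengths CANNOT exist.

Kraft sum = 1.265625. Not satisfied.


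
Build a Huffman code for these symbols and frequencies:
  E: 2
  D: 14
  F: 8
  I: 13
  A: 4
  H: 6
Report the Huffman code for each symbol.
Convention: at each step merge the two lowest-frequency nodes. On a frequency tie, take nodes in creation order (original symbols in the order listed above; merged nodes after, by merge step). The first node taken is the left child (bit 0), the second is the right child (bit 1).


Huffman tree construction:
Step 1: Merge E(2) + A(4) = 6
Step 2: Merge H(6) + (E+A)(6) = 12
Step 3: Merge F(8) + (H+(E+A))(12) = 20
Step 4: Merge I(13) + D(14) = 27
Step 5: Merge (F+(H+(E+A)))(20) + (I+D)(27) = 47
Read each symbol's code off the tree from the root (left child = 0, right child = 1).

Codes:
  E: 0110 (length 4)
  D: 11 (length 2)
  F: 00 (length 2)
  I: 10 (length 2)
  A: 0111 (length 4)
  H: 010 (length 3)
Average code length: 112/47 = 2.3830 bits/symbol


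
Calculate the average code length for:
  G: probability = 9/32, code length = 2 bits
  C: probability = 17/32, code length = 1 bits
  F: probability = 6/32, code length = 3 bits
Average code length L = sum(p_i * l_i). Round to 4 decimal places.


Weighted contributions p_i * l_i:
  G: (9/32) * 2 = 18/32
  C: (17/32) * 1 = 17/32
  F: (6/32) * 3 = 18/32
Sum = (18 + 17 + 18)/32 = 53/32

L = 53/32 = 1.6563 bits/symbol


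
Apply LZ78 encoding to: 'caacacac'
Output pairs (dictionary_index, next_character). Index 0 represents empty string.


LZ78 encoding steps:
Dictionary: {0: ''}
Step 1: w='' (idx 0), next='c' -> output (0, 'c'), add 'c' as idx 1
Step 2: w='' (idx 0), next='a' -> output (0, 'a'), add 'a' as idx 2
Step 3: w='a' (idx 2), next='c' -> output (2, 'c'), add 'ac' as idx 3
Step 4: w='ac' (idx 3), next='a' -> output (3, 'a'), add 'aca' as idx 4
Step 5: w='c' (idx 1), end of input -> output (1, '')


Encoded: [(0, 'c'), (0, 'a'), (2, 'c'), (3, 'a'), (1, '')]


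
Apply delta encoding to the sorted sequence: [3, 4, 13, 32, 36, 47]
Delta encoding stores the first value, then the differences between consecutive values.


First value: 3
Deltas:
  4 - 3 = 1
  13 - 4 = 9
  32 - 13 = 19
  36 - 32 = 4
  47 - 36 = 11


Delta encoded: [3, 1, 9, 19, 4, 11]


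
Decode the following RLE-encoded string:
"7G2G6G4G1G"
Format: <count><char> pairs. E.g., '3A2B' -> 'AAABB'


Expanding each <count><char> pair:
  7G -> 'GGGGGGG'
  2G -> 'GG'
  6G -> 'GGGGGG'
  4G -> 'GGGG'
  1G -> 'G'

Decoded = GGGGGGGGGGGGGGGGGGGG


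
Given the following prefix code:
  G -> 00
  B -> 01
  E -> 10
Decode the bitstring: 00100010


Decoding step by step:
Bits 00 -> G
Bits 10 -> E
Bits 00 -> G
Bits 10 -> E


Decoded message: GEGE


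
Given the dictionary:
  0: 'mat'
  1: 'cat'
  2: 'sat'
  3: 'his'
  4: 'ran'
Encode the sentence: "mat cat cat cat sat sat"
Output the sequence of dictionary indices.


Look up each word in the dictionary:
  'mat' -> 0
  'cat' -> 1
  'cat' -> 1
  'cat' -> 1
  'sat' -> 2
  'sat' -> 2

Encoded: [0, 1, 1, 1, 2, 2]


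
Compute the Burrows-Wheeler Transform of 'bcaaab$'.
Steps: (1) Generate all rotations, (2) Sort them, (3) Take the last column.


Rotations (sorted):
  0: $bcaaab -> last char: b
  1: aaab$bc -> last char: c
  2: aab$bca -> last char: a
  3: ab$bcaa -> last char: a
  4: b$bcaaa -> last char: a
  5: bcaaab$ -> last char: $
  6: caaab$b -> last char: b


BWT = bcaaa$b


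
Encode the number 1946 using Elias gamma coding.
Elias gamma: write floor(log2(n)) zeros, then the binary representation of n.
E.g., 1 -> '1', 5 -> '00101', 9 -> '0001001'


num_bits = floor(log2(1946)) + 1 = 11
leading_zeros = num_bits - 1 = 10
binary(1946) = 11110011010

Elias gamma(1946) = '0000000000' + '11110011010' = 000000000011110011010 (21 bits)


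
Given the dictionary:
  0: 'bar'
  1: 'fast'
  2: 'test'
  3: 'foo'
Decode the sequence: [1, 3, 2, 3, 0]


Look up each index in the dictionary:
  1 -> 'fast'
  3 -> 'foo'
  2 -> 'test'
  3 -> 'foo'
  0 -> 'bar'

Decoded: "fast foo test foo bar"


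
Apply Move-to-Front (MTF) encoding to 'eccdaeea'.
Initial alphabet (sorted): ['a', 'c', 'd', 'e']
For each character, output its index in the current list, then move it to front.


MTF encoding:
'e': index 3 in ['a', 'c', 'd', 'e'] -> ['e', 'a', 'c', 'd']
'c': index 2 in ['e', 'a', 'c', 'd'] -> ['c', 'e', 'a', 'd']
'c': index 0 in ['c', 'e', 'a', 'd'] -> ['c', 'e', 'a', 'd']
'd': index 3 in ['c', 'e', 'a', 'd'] -> ['d', 'c', 'e', 'a']
'a': index 3 in ['d', 'c', 'e', 'a'] -> ['a', 'd', 'c', 'e']
'e': index 3 in ['a', 'd', 'c', 'e'] -> ['e', 'a', 'd', 'c']
'e': index 0 in ['e', 'a', 'd', 'c'] -> ['e', 'a', 'd', 'c']
'a': index 1 in ['e', 'a', 'd', 'c'] -> ['a', 'e', 'd', 'c']


Output: [3, 2, 0, 3, 3, 3, 0, 1]


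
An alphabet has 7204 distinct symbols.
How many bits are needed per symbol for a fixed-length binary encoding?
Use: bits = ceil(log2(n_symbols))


log2(7204) = 12.8146
Bracket: 2^12 = 4096 < 7204 <= 2^13 = 8192
So ceil(log2(7204)) = 13

bits = ceil(log2(7204)) = ceil(12.8146) = 13 bits


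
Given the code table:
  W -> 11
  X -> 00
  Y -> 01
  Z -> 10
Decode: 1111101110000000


Decoding:
11 -> W
11 -> W
10 -> Z
11 -> W
10 -> Z
00 -> X
00 -> X
00 -> X


Result: WWZWZXXX


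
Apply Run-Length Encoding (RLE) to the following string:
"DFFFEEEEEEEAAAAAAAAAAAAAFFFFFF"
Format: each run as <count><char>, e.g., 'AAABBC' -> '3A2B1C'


Scanning runs left to right:
  i=0: run of 'D' x 1 -> '1D'
  i=1: run of 'F' x 3 -> '3F'
  i=4: run of 'E' x 7 -> '7E'
  i=11: run of 'A' x 13 -> '13A'
  i=24: run of 'F' x 6 -> '6F'

RLE = 1D3F7E13A6F


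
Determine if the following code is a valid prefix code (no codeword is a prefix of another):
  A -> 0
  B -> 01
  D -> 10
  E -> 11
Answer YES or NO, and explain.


Checking each pair (does one codeword prefix another?):
  A='0' vs B='01': prefix -- VIOLATION

NO -- this is NOT a valid prefix code. A (0) is a prefix of B (01).


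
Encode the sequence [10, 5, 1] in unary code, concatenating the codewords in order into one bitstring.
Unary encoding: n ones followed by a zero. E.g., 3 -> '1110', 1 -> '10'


Encode each number as n ones followed by a terminating 0:
  10 -> 11111111110 (11 bits)
  5 -> 111110 (6 bits)
  1 -> 10 (2 bits)
Total length = 11 + 6 + 2 = 19 bits.

Unary([10, 5, 1]) = 1111111111011111010 (19 bits)


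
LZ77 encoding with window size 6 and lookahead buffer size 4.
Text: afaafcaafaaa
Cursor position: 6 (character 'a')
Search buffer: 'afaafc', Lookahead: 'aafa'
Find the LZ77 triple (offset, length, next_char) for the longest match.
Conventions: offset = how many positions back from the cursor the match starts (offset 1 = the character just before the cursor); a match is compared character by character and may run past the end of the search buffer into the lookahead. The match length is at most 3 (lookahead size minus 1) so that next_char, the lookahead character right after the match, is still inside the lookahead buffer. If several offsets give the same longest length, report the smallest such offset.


Try each offset into the search buffer:
  offset=1 (pos 5, char 'c'): match length 0
  offset=2 (pos 4, char 'f'): match length 0
  offset=3 (pos 3, char 'a'): match length 1
  offset=4 (pos 2, char 'a'): match length 3
  offset=5 (pos 1, char 'f'): match length 0
  offset=6 (pos 0, char 'a'): match length 1
Longest match has length 3 at offset 4.
next_char = character at position 6 + 3 = 9 -> 'a'

Best match: offset=4, length=3 (matching 'aaf' starting at position 2)
LZ77 triple: (4, 3, 'a')


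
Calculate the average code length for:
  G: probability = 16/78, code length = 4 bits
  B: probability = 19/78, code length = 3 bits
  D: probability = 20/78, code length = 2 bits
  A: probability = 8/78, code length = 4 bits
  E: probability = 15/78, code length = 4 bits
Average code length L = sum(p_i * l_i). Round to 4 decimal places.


Weighted contributions p_i * l_i:
  G: (16/78) * 4 = 64/78
  B: (19/78) * 3 = 57/78
  D: (20/78) * 2 = 40/78
  A: (8/78) * 4 = 32/78
  E: (15/78) * 4 = 60/78
Sum = (64 + 57 + 40 + 32 + 60)/78 = 253/78

L = 253/78 = 3.2436 bits/symbol


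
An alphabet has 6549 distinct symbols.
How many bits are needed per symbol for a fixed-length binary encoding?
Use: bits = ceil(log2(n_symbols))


log2(6549) = 12.6771
Bracket: 2^12 = 4096 < 6549 <= 2^13 = 8192
So ceil(log2(6549)) = 13

bits = ceil(log2(6549)) = ceil(12.6771) = 13 bits


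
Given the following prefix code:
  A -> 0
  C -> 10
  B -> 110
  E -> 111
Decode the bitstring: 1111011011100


Decoding step by step:
Bits 111 -> E
Bits 10 -> C
Bits 110 -> B
Bits 111 -> E
Bits 0 -> A
Bits 0 -> A


Decoded message: ECBEAA


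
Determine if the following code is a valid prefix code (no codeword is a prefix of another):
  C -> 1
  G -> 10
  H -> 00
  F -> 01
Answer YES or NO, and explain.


Checking each pair (does one codeword prefix another?):
  C='1' vs G='10': prefix -- VIOLATION

NO -- this is NOT a valid prefix code. C (1) is a prefix of G (10).


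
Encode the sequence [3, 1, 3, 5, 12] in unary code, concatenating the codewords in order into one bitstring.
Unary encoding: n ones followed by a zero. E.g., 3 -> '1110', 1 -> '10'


Encode each number as n ones followed by a terminating 0:
  3 -> 1110 (4 bits)
  1 -> 10 (2 bits)
  3 -> 1110 (4 bits)
  5 -> 111110 (6 bits)
  12 -> 1111111111110 (13 bits)
Total length = 4 + 2 + 4 + 6 + 13 = 29 bits.

Unary([3, 1, 3, 5, 12]) = 11101011101111101111111111110 (29 bits)


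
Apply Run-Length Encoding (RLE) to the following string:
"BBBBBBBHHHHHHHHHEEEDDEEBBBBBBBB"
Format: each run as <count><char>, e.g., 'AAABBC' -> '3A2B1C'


Scanning runs left to right:
  i=0: run of 'B' x 7 -> '7B'
  i=7: run of 'H' x 9 -> '9H'
  i=16: run of 'E' x 3 -> '3E'
  i=19: run of 'D' x 2 -> '2D'
  i=21: run of 'E' x 2 -> '2E'
  i=23: run of 'B' x 8 -> '8B'

RLE = 7B9H3E2D2E8B


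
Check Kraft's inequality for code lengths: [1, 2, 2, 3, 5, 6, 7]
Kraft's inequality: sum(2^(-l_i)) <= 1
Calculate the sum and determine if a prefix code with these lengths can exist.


Sum = 2^(-1) + 2^(-2) + 2^(-2) + 2^(-3) + 2^(-5) + 2^(-6) + 2^(-7)
    = 0.5 + 0.25 + 0.25 + 0.125 + 0.03125 + 0.015625 + 0.0078125
    = 151/128 = 1.1796875
Since 1.1796875 > 1, Kraft's inequality is NOT satisfied.
A prefix code with these lengths CANNOT exist.

Kraft sum = 1.1796875. Not satisfied.


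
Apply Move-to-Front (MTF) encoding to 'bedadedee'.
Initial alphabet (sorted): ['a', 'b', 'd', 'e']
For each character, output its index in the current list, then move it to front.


MTF encoding:
'b': index 1 in ['a', 'b', 'd', 'e'] -> ['b', 'a', 'd', 'e']
'e': index 3 in ['b', 'a', 'd', 'e'] -> ['e', 'b', 'a', 'd']
'd': index 3 in ['e', 'b', 'a', 'd'] -> ['d', 'e', 'b', 'a']
'a': index 3 in ['d', 'e', 'b', 'a'] -> ['a', 'd', 'e', 'b']
'd': index 1 in ['a', 'd', 'e', 'b'] -> ['d', 'a', 'e', 'b']
'e': index 2 in ['d', 'a', 'e', 'b'] -> ['e', 'd', 'a', 'b']
'd': index 1 in ['e', 'd', 'a', 'b'] -> ['d', 'e', 'a', 'b']
'e': index 1 in ['d', 'e', 'a', 'b'] -> ['e', 'd', 'a', 'b']
'e': index 0 in ['e', 'd', 'a', 'b'] -> ['e', 'd', 'a', 'b']


Output: [1, 3, 3, 3, 1, 2, 1, 1, 0]


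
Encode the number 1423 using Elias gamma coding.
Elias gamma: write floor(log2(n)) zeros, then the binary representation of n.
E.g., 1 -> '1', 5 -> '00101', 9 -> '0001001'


num_bits = floor(log2(1423)) + 1 = 11
leading_zeros = num_bits - 1 = 10
binary(1423) = 10110001111

Elias gamma(1423) = '0000000000' + '10110001111' = 000000000010110001111 (21 bits)


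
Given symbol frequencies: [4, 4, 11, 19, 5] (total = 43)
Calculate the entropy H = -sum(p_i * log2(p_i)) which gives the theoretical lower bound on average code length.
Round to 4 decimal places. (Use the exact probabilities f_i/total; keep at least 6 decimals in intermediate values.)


Per-symbol terms -p_i * log2(p_i) with p_i = f_i/43:
  p = 4/43 = 0.093023: log2(p) = -3.426265, -p*log2(p) = 0.318722
  p = 4/43 = 0.093023: log2(p) = -3.426265, -p*log2(p) = 0.318722
  p = 11/43 = 0.255814: log2(p) = -1.966833, -p*log2(p) = 0.503143
  p = 19/43 = 0.441860: log2(p) = -1.178337, -p*log2(p) = 0.520661
  p = 5/43 = 0.116279: log2(p) = -3.104337, -p*log2(p) = 0.360969
H = 0.318722 + 0.318722 + 0.503143 + 0.520661 + 0.360969 = 2.022217

H = 2.0222 bits/symbol


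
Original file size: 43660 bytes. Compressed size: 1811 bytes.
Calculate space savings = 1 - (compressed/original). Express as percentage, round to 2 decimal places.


ratio = compressed/original = 1811/43660 = 0.04148
savings = 1 - ratio = 1 - 0.04148 = 0.95852
as a percentage: 0.95852 * 100 = 95.85%

Space savings = 1 - 1811/43660 = 95.85%


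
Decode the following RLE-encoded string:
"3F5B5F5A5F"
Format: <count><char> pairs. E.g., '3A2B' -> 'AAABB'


Expanding each <count><char> pair:
  3F -> 'FFF'
  5B -> 'BBBBB'
  5F -> 'FFFFF'
  5A -> 'AAAAA'
  5F -> 'FFFFF'

Decoded = FFFBBBBBFFFFFAAAAAFFFFF


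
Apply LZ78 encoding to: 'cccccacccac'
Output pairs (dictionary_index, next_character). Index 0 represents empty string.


LZ78 encoding steps:
Dictionary: {0: ''}
Step 1: w='' (idx 0), next='c' -> output (0, 'c'), add 'c' as idx 1
Step 2: w='c' (idx 1), next='c' -> output (1, 'c'), add 'cc' as idx 2
Step 3: w='cc' (idx 2), next='a' -> output (2, 'a'), add 'cca' as idx 3
Step 4: w='cc' (idx 2), next='c' -> output (2, 'c'), add 'ccc' as idx 4
Step 5: w='' (idx 0), next='a' -> output (0, 'a'), add 'a' as idx 5
Step 6: w='c' (idx 1), end of input -> output (1, '')


Encoded: [(0, 'c'), (1, 'c'), (2, 'a'), (2, 'c'), (0, 'a'), (1, '')]


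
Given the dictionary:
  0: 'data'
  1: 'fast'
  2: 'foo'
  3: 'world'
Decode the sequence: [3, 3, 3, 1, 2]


Look up each index in the dictionary:
  3 -> 'world'
  3 -> 'world'
  3 -> 'world'
  1 -> 'fast'
  2 -> 'foo'

Decoded: "world world world fast foo"


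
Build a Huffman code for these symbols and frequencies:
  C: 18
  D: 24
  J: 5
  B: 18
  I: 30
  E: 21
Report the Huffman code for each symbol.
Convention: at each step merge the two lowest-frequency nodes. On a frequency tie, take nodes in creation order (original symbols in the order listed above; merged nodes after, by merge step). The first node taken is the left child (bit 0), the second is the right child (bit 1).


Huffman tree construction:
Step 1: Merge J(5) + C(18) = 23
Step 2: Merge B(18) + E(21) = 39
Step 3: Merge (J+C)(23) + D(24) = 47
Step 4: Merge I(30) + (B+E)(39) = 69
Step 5: Merge ((J+C)+D)(47) + (I+(B+E))(69) = 116
Read each symbol's code off the tree from the root (left child = 0, right child = 1).

Codes:
  C: 001 (length 3)
  D: 01 (length 2)
  J: 000 (length 3)
  B: 110 (length 3)
  I: 10 (length 2)
  E: 111 (length 3)
Average code length: 294/116 = 2.5345 bits/symbol


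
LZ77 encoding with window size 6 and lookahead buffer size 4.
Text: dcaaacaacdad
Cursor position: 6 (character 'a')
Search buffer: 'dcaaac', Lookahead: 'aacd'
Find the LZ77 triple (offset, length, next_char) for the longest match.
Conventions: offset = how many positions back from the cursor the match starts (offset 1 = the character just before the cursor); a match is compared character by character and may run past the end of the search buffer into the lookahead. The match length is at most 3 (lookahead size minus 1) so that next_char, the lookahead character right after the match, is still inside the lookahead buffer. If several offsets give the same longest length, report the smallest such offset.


Try each offset into the search buffer:
  offset=1 (pos 5, char 'c'): match length 0
  offset=2 (pos 4, char 'a'): match length 1
  offset=3 (pos 3, char 'a'): match length 3
  offset=4 (pos 2, char 'a'): match length 2
  offset=5 (pos 1, char 'c'): match length 0
  offset=6 (pos 0, char 'd'): match length 0
Longest match has length 3 at offset 3.
next_char = character at position 6 + 3 = 9 -> 'd'

Best match: offset=3, length=3 (matching 'aac' starting at position 3)
LZ77 triple: (3, 3, 'd')


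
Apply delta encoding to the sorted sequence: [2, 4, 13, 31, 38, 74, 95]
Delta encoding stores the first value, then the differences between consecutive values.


First value: 2
Deltas:
  4 - 2 = 2
  13 - 4 = 9
  31 - 13 = 18
  38 - 31 = 7
  74 - 38 = 36
  95 - 74 = 21


Delta encoded: [2, 2, 9, 18, 7, 36, 21]


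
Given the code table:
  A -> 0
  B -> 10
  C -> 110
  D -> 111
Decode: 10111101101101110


Decoding:
10 -> B
111 -> D
10 -> B
110 -> C
110 -> C
111 -> D
0 -> A


Result: BDBCCDA


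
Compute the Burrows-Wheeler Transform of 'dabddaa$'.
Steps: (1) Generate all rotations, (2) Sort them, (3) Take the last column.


Rotations (sorted):
  0: $dabddaa -> last char: a
  1: a$dabdda -> last char: a
  2: aa$dabdd -> last char: d
  3: abddaa$d -> last char: d
  4: bddaa$da -> last char: a
  5: daa$dabd -> last char: d
  6: dabddaa$ -> last char: $
  7: ddaa$dab -> last char: b


BWT = aaddad$b


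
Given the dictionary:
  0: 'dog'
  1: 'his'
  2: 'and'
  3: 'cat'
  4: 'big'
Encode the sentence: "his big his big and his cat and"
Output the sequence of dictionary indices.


Look up each word in the dictionary:
  'his' -> 1
  'big' -> 4
  'his' -> 1
  'big' -> 4
  'and' -> 2
  'his' -> 1
  'cat' -> 3
  'and' -> 2

Encoded: [1, 4, 1, 4, 2, 1, 3, 2]


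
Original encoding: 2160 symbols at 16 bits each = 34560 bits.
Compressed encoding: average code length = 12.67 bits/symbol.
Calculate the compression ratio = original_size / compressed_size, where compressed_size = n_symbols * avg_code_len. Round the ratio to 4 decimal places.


original_size = n_symbols * orig_bits = 2160 * 16 = 34560 bits
compressed_size = n_symbols * avg_code_len = 2160 * 12.67 = 27367.2 bits
ratio = original_size / compressed_size = 34560 / 27367.2 = 1.2628

Compression ratio = 1.2628


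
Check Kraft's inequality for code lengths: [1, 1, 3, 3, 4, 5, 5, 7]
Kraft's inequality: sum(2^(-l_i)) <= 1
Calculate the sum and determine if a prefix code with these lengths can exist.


Sum = 2^(-1) + 2^(-1) + 2^(-3) + 2^(-3) + 2^(-4) + 2^(-5) + 2^(-5) + 2^(-7)
    = 0.5 + 0.5 + 0.125 + 0.125 + 0.0625 + 0.03125 + 0.03125 + 0.0078125
    = 177/128 = 1.3828125
Since 1.3828125 > 1, Kraft's inequality is NOT satisfied.
A prefix code with these lengths CANNOT exist.

Kraft sum = 1.3828125. Not satisfied.


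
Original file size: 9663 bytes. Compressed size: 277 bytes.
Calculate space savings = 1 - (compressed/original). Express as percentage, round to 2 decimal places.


ratio = compressed/original = 277/9663 = 0.028666
savings = 1 - ratio = 1 - 0.028666 = 0.971334
as a percentage: 0.971334 * 100 = 97.13%

Space savings = 1 - 277/9663 = 97.13%


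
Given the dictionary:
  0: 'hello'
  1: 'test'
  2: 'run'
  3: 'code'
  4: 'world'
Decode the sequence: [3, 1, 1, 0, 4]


Look up each index in the dictionary:
  3 -> 'code'
  1 -> 'test'
  1 -> 'test'
  0 -> 'hello'
  4 -> 'world'

Decoded: "code test test hello world"


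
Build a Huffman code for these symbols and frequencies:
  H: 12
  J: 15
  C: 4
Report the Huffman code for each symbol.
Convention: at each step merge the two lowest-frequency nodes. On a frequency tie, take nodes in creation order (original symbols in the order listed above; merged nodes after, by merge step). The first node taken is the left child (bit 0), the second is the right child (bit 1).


Huffman tree construction:
Step 1: Merge C(4) + H(12) = 16
Step 2: Merge J(15) + (C+H)(16) = 31
Read each symbol's code off the tree from the root (left child = 0, right child = 1).

Codes:
  H: 11 (length 2)
  J: 0 (length 1)
  C: 10 (length 2)
Average code length: 47/31 = 1.5161 bits/symbol


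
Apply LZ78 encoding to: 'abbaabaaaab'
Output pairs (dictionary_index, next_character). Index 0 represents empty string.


LZ78 encoding steps:
Dictionary: {0: ''}
Step 1: w='' (idx 0), next='a' -> output (0, 'a'), add 'a' as idx 1
Step 2: w='' (idx 0), next='b' -> output (0, 'b'), add 'b' as idx 2
Step 3: w='b' (idx 2), next='a' -> output (2, 'a'), add 'ba' as idx 3
Step 4: w='a' (idx 1), next='b' -> output (1, 'b'), add 'ab' as idx 4
Step 5: w='a' (idx 1), next='a' -> output (1, 'a'), add 'aa' as idx 5
Step 6: w='aa' (idx 5), next='b' -> output (5, 'b'), add 'aab' as idx 6


Encoded: [(0, 'a'), (0, 'b'), (2, 'a'), (1, 'b'), (1, 'a'), (5, 'b')]


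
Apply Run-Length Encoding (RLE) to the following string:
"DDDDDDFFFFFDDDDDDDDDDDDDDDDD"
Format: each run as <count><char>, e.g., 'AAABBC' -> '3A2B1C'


Scanning runs left to right:
  i=0: run of 'D' x 6 -> '6D'
  i=6: run of 'F' x 5 -> '5F'
  i=11: run of 'D' x 17 -> '17D'

RLE = 6D5F17D


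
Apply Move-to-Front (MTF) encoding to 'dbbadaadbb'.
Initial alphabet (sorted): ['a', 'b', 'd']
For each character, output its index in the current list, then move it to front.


MTF encoding:
'd': index 2 in ['a', 'b', 'd'] -> ['d', 'a', 'b']
'b': index 2 in ['d', 'a', 'b'] -> ['b', 'd', 'a']
'b': index 0 in ['b', 'd', 'a'] -> ['b', 'd', 'a']
'a': index 2 in ['b', 'd', 'a'] -> ['a', 'b', 'd']
'd': index 2 in ['a', 'b', 'd'] -> ['d', 'a', 'b']
'a': index 1 in ['d', 'a', 'b'] -> ['a', 'd', 'b']
'a': index 0 in ['a', 'd', 'b'] -> ['a', 'd', 'b']
'd': index 1 in ['a', 'd', 'b'] -> ['d', 'a', 'b']
'b': index 2 in ['d', 'a', 'b'] -> ['b', 'd', 'a']
'b': index 0 in ['b', 'd', 'a'] -> ['b', 'd', 'a']


Output: [2, 2, 0, 2, 2, 1, 0, 1, 2, 0]
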